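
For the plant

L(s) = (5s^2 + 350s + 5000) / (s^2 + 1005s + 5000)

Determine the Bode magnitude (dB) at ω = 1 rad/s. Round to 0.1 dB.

-0.2 dB

Substitute s = j1:
Numerator: 5(j1)^2 + 350(j1) + 5000 = 4995 + j350
Denominator: (j1)^2 + 1005(j1) + 5000 = 4999 + j1005
|N| = √(4995² + 350²) ≈ 5007.2, ∠N ≈ 4.01°
|D| = √(4999² + 1005²) ≈ 5099, ∠D ≈ 11.37°
|L| = 5007.2 / 5099 ≈ 0.982
Gain = 20 log₁₀(0.982) ≈ -0.16 dB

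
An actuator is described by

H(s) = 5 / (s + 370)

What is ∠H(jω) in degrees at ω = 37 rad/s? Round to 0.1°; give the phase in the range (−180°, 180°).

At s = jω = j37:
pole (s+370): 370 + j37 → |·| = √(370²+37²) = √138269 ≈ 371.85, ∠ = arctan(37/370) ≈ 5.71°
∠H = 0.00° − 5.71° = -5.71°

-5.7°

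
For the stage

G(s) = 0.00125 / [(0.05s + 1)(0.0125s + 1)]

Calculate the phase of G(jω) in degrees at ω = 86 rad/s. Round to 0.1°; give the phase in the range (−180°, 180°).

-124.0°

At ω = 86 rad/s:
pole (1 + j86·0.05) = 1 + j4.3 → |·| ≈ 4.4147, ∠ ≈ 76.91°
pole (1 + j86·0.0125) = 1 + j1.075 → |·| ≈ 1.4682, ∠ ≈ 47.07°
∠G = (0°) − (76.91° + 47.07°) = -123.98°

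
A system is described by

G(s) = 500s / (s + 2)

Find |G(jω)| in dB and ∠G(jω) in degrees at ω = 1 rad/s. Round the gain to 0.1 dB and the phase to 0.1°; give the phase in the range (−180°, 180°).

At s = jω = j1:
zero at origin: s = j1 → |·| = 1, ∠ = 90.00°
pole (s+2): 2 + j1 → |·| = √(2²+1²) = √5 ≈ 2.2361, ∠ = arctan(1/2) ≈ 26.57°
|G| = 500 · 1 / 2.2361 ≈ 223.6
Gain = 20 log₁₀(223.6) ≈ 46.99 dB
∠G = 90.00° − 26.57° = 63.43°

47.0 dB, 63.4°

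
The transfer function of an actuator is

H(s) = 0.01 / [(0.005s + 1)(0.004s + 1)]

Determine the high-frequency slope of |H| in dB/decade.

Each pole contributes −20 dB/decade at high frequency; each zero contributes +20 dB/decade.
Net: 0 zero(s) − 2 pole(s) → -40 dB/decade.

-40 dB/decade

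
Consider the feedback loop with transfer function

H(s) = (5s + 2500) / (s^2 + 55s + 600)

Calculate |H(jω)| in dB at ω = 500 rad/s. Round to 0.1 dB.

-37.0 dB

Substitute s = j500:
Numerator: 5(j500) + 2500 = 2500 + j2500
Denominator: (j500)^2 + 55(j500) + 600 = -249400 + j27500
|N| = √(2500² + 2500²) ≈ 3535.5, ∠N ≈ 45.00°
|D| = √(249400² + 27500²) ≈ 2.5091e+05, ∠D ≈ 173.71°
|H| = 3535.5 / 2.5091e+05 ≈ 0.014091
Gain = 20 log₁₀(0.014091) ≈ -37.02 dB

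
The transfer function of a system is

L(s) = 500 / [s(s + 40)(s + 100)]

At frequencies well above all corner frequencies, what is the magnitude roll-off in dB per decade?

Each pole contributes −20 dB/decade at high frequency; each zero contributes +20 dB/decade.
Net: 0 zero(s) − 3 pole(s) → -60 dB/decade.

-60 dB/decade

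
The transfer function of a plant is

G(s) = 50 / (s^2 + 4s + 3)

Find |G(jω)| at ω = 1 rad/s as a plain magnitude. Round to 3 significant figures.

Substitute s = j1:
Numerator: 50 = 50 + j0
Denominator: (j1)^2 + 4(j1) + 3 = 2 + j4
|N| = √(50² + 0²) ≈ 50, ∠N ≈ 0.00°
|D| = √(2² + 4²) ≈ 4.4721, ∠D ≈ 63.43°
|G| = 50 / 4.4721 ≈ 11.18

11.2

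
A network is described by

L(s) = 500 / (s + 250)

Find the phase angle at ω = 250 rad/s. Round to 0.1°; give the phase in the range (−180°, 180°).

-45.0°

Substitute s = j250:
Numerator: 500 = 500 + j0
Denominator: (j250) + 250 = 250 + j250
|N| = √(500² + 0²) ≈ 500, ∠N ≈ 0.00°
|D| = √(250² + 250²) ≈ 353.55, ∠D ≈ 45.00°
∠L = 0.00° − 45.00° = -45.00°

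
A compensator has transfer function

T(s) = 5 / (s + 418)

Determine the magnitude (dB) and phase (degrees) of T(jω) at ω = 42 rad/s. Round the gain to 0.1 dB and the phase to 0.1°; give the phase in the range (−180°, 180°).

Substitute s = j42:
Numerator: 5 = 5 + j0
Denominator: (j42) + 418 = 418 + j42
|N| = √(5² + 0²) ≈ 5, ∠N ≈ 0.00°
|D| = √(418² + 42²) ≈ 420.1, ∠D ≈ 5.74°
|T| = 5 / 420.1 ≈ 0.011902
Gain = 20 log₁₀(0.011902) ≈ -38.49 dB
∠T = 0.00° − 5.74° = -5.74°

-38.5 dB, -5.7°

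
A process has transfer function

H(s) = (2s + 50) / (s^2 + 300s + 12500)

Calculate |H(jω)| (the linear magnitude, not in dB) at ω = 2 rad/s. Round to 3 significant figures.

Substitute s = j2:
Numerator: 2(j2) + 50 = 50 + j4
Denominator: (j2)^2 + 300(j2) + 12500 = 12496 + j600
|N| = √(50² + 4²) ≈ 50.16, ∠N ≈ 4.57°
|D| = √(12496² + 600²) ≈ 12510, ∠D ≈ 2.75°
|H| = 50.16 / 12510 ≈ 0.0040096

0.00401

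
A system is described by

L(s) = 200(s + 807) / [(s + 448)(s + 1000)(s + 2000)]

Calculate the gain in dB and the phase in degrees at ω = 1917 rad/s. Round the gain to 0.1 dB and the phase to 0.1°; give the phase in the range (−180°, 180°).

-89.1 dB, -115.9°

At s = jω = j1917:
zero (s+807): 807 + j1917 → |·| = √(807²+1917²) = √4326138 ≈ 2079.9, ∠ = arctan(1917/807) ≈ 67.17°
pole (s+448): 448 + j1917 → |·| = √(448²+1917²) = √3875593 ≈ 1968.7, ∠ = arctan(1917/448) ≈ 76.85°
pole (s+1000): 1000 + j1917 → |·| = √(1000²+1917²) = √4674889 ≈ 2162.1, ∠ = arctan(1917/1000) ≈ 62.45°
pole (s+2000): 2000 + j1917 → |·| = √(2000²+1917²) = √7674889 ≈ 2770.4, ∠ = arctan(1917/2000) ≈ 43.79°
|L| = 200 · 2079.9 / 1.1792e+10 ≈ 3.5276e-05
Gain = 20 log₁₀(3.5276e-05) ≈ -89.05 dB
∠L = 67.17° − 183.09° = -115.92°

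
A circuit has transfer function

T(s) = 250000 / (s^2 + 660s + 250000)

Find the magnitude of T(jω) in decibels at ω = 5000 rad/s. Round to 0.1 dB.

At s = jω = j5000:
quadratic: (j5000)² + 660·j5000 + 250000 = -24750000 + j3300000 → |·| ≈ 2.4969e+07, ∠ ≈ 172.41°
|T| = 250000 / 2.4969e+07 ≈ 0.010012
Gain = 20 log₁₀(0.010012) ≈ -39.99 dB

-40.0 dB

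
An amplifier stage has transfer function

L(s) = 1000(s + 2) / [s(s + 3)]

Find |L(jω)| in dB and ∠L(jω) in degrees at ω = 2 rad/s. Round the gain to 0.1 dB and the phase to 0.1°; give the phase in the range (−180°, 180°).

At s = jω = j2:
zero (s+2): 2 + j2 → |·| = √(2²+2²) = √8 ≈ 2.8284, ∠ = arctan(2/2) ≈ 45.00°
pole (s+3): 3 + j2 → |·| = √(3²+2²) = √13 ≈ 3.6056, ∠ = arctan(2/3) ≈ 33.69°
pole at origin: |s| = 2, ∠ = 90.00° (in denominator)
|L| = 1000 · 2.8284 / 7.2112 ≈ 392.22
Gain = 20 log₁₀(392.22) ≈ 51.87 dB
∠L = 45.00° − 123.69° = -78.69°

51.9 dB, -78.7°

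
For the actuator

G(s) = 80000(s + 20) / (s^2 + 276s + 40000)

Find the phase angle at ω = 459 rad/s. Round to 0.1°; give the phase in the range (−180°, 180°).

-55.9°

At s = jω = j459:
zero (s+20): 20 + j459 → |·| = √(20²+459²) = √211081 ≈ 459.44, ∠ = arctan(459/20) ≈ 87.51°
quadratic: (j459)² + 276·j459 + 40000 = -170681 + j126684 → |·| ≈ 2.1256e+05, ∠ ≈ 143.42°
∠G = 87.51° − 143.42° = -55.91°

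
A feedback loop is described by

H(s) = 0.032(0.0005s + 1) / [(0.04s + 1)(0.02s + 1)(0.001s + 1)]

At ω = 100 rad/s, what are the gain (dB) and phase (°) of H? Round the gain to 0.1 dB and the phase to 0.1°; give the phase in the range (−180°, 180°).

-49.2 dB, -142.2°

At ω = 100 rad/s:
zero (1 + j100·0.0005) = 1 + j0.05 → |·| ≈ 1.0012, ∠ ≈ 2.86°
pole (1 + j100·0.04) = 1 + j4 → |·| ≈ 4.1231, ∠ ≈ 75.96°
pole (1 + j100·0.02) = 1 + j2 → |·| ≈ 2.2361, ∠ ≈ 63.43°
pole (1 + j100·0.001) = 1 + j0.1 → |·| ≈ 1.005, ∠ ≈ 5.71°
|H| = 0.032 · 1.0012 / (4.1231 · 2.2361 · 1.005) ≈ 0.0034577
Gain = 20 log₁₀(0.0034577) ≈ -49.22 dB
∠H = (2.86°) − (75.96° + 63.43° + 5.71°) = -142.24°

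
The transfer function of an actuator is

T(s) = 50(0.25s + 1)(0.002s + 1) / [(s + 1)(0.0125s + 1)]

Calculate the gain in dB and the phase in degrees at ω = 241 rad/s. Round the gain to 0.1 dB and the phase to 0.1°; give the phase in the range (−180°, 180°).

At ω = 241 rad/s:
zero (1 + j241·0.25) = 1 + j60.25 → |·| ≈ 60.258, ∠ ≈ 89.05°
zero (1 + j241·0.002) = 1 + j0.482 → |·| ≈ 1.1101, ∠ ≈ 25.73°
pole (1 + j241·1) = 1 + j241 → |·| ≈ 241, ∠ ≈ 89.76°
pole (1 + j241·0.0125) = 1 + j3.0125 → |·| ≈ 3.1741, ∠ ≈ 71.64°
|T| = 50 · 60.258 · 1.1101 / (241 · 3.1741) ≈ 4.3723
Gain = 20 log₁₀(4.3723) ≈ 12.81 dB
∠T = (89.05° + 25.73°) − (89.76° + 71.64°) = -46.62°

12.8 dB, -46.6°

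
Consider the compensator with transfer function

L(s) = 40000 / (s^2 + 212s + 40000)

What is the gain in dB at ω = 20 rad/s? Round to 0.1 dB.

0.0 dB

At s = jω = j20:
quadratic: (j20)² + 212·j20 + 40000 = 39600 + j4240 → |·| ≈ 39826, ∠ ≈ 6.11°
|L| = 40000 / 39826 ≈ 1.0044
Gain = 20 log₁₀(1.0044) ≈ 0.04 dB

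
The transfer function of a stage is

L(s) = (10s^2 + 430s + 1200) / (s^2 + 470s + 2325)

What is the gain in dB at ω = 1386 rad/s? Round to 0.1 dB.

Substitute s = j1386:
Numerator: 10(j1386)^2 + 430(j1386) + 1200 = -19208760 + j595980
Denominator: (j1386)^2 + 470(j1386) + 2325 = -1918671 + j651420
|N| = √(19208760² + 595980²) ≈ 1.9218e+07, ∠N ≈ 178.22°
|D| = √(1918671² + 651420²) ≈ 2.0262e+06, ∠D ≈ 161.25°
|L| = 1.9218e+07 / 2.0262e+06 ≈ 9.4847
Gain = 20 log₁₀(9.4847) ≈ 19.54 dB

19.5 dB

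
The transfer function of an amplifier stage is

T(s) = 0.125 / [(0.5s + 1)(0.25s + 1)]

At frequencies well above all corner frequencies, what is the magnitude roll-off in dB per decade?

-40 dB/decade

Each pole contributes −20 dB/decade at high frequency; each zero contributes +20 dB/decade.
Net: 0 zero(s) − 2 pole(s) → -40 dB/decade.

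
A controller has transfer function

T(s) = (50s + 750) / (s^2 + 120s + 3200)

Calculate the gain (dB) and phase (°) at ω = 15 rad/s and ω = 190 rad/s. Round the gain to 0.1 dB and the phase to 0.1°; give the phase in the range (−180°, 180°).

ω = 15: -10.3 dB, 13.8°; ω = 190: -12.5 dB, -59.8°

Substitute s = j15:
Numerator: 50(j15) + 750 = 750 + j750
Denominator: (j15)^2 + 120(j15) + 3200 = 2975 + j1800
|N| = √(750² + 750²) ≈ 1060.7, ∠N ≈ 45.00°
|D| = √(2975² + 1800²) ≈ 3477.2, ∠D ≈ 31.18°
|T| = 1060.7 / 3477.2 ≈ 0.30504
Gain = 20 log₁₀(0.30504) ≈ -10.31 dB
∠T = 45.00° − 31.18° = 13.82°

Substitute s = j190:
Numerator: 50(j190) + 750 = 750 + j9500
Denominator: (j190)^2 + 120(j190) + 3200 = -32900 + j22800
|N| = √(750² + 9500²) ≈ 9529.6, ∠N ≈ 85.49°
|D| = √(32900² + 22800²) ≈ 40028, ∠D ≈ 145.28°
|T| = 9529.6 / 40028 ≈ 0.23807
Gain = 20 log₁₀(0.23807) ≈ -12.47 dB
∠T = 85.49° − 145.28° = -59.79°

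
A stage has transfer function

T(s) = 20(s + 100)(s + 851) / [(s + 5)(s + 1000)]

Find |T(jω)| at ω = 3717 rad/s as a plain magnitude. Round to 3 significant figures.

19.8

At s = jω = j3717:
zero (s+100): 100 + j3717 → |·| = √(100²+3717²) = √13826089 ≈ 3718.3, ∠ = arctan(3717/100) ≈ 88.46°
zero (s+851): 851 + j3717 → |·| = √(851²+3717²) = √14540290 ≈ 3813.2, ∠ = arctan(3717/851) ≈ 77.10°
pole (s+5): 5 + j3717 → |·| = √(5²+3717²) = √13816114 ≈ 3717, ∠ = arctan(3717/5) ≈ 89.92°
pole (s+1000): 1000 + j3717 → |·| = √(1000²+3717²) = √14816089 ≈ 3849.2, ∠ = arctan(3717/1000) ≈ 74.94°
|T| = 20 · 1.4179e+07 / 1.4307e+07 ≈ 19.821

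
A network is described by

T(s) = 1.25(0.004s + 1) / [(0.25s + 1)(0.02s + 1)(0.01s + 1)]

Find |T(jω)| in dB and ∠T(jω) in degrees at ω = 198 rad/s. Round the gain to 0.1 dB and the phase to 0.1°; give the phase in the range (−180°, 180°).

-49.0 dB, 170.5°

At ω = 198 rad/s:
zero (1 + j198·0.004) = 1 + j0.792 → |·| ≈ 1.2756, ∠ ≈ 38.38°
pole (1 + j198·0.25) = 1 + j49.5 → |·| ≈ 49.51, ∠ ≈ 88.84°
pole (1 + j198·0.02) = 1 + j3.96 → |·| ≈ 4.0843, ∠ ≈ 75.83°
pole (1 + j198·0.01) = 1 + j1.98 → |·| ≈ 2.2182, ∠ ≈ 63.20°
|T| = 1.25 · 1.2756 / (49.51 · 4.0843 · 2.2182) ≈ 0.0035548
Gain = 20 log₁₀(0.0035548) ≈ -48.98 dB
∠T = (38.38°) − (88.84° + 75.83° + 63.20°) = -189.49° ≡ 170.51° (principal value)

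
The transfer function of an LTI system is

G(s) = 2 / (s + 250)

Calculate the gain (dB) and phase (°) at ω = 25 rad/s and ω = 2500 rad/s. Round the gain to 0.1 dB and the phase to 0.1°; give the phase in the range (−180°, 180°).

Substitute s = j25:
Numerator: 2 = 2 + j0
Denominator: (j25) + 250 = 250 + j25
|N| = √(2² + 0²) ≈ 2, ∠N ≈ 0.00°
|D| = √(250² + 25²) ≈ 251.25, ∠D ≈ 5.71°
|G| = 2 / 251.25 ≈ 0.0079602
Gain = 20 log₁₀(0.0079602) ≈ -41.98 dB
∠G = 0.00° − 5.71° = -5.71°

Substitute s = j2500:
Numerator: 2 = 2 + j0
Denominator: (j2500) + 250 = 250 + j2500
|N| = √(2² + 0²) ≈ 2, ∠N ≈ 0.00°
|D| = √(250² + 2500²) ≈ 2512.5, ∠D ≈ 84.29°
|G| = 2 / 2512.5 ≈ 0.00079602
Gain = 20 log₁₀(0.00079602) ≈ -61.98 dB
∠G = 0.00° − 84.29° = -84.29°

ω = 25: -42.0 dB, -5.7°; ω = 2500: -62.0 dB, -84.3°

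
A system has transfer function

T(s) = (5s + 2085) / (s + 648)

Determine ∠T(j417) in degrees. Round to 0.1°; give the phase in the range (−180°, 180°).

Substitute s = j417:
Numerator: 5(j417) + 2085 = 2085 + j2085
Denominator: (j417) + 648 = 648 + j417
|N| = √(2085² + 2085²) ≈ 2948.6, ∠N ≈ 45.00°
|D| = √(648² + 417²) ≈ 770.58, ∠D ≈ 32.76°
∠T = 45.00° − 32.76° = 12.24°

12.2°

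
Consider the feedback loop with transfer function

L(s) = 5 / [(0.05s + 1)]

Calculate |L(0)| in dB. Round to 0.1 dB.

L(0) = 5 · 1 / 1 = 5
20 log₁₀(5) ≈ 13.98 dB

14.0 dB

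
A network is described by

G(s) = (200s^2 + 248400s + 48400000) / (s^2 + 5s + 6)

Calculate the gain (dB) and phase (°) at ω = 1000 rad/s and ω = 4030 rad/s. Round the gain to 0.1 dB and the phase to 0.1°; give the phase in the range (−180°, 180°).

ω = 1000: 49.3 dB, -58.3°; ω = 4030: 46.3 dB, -17.3°

Substitute s = j1000:
Numerator: 200(j1000)^2 + 248400(j1000) + 48400000 = -151600000 + j248400000
Denominator: (j1000)^2 + 5(j1000) + 6 = -999994 + j5000
|N| = √(151600000² + 248400000²) ≈ 2.9101e+08, ∠N ≈ 121.40°
|D| = √(999994² + 5000²) ≈ 1e+06, ∠D ≈ 179.71°
|G| = 2.9101e+08 / 1e+06 ≈ 291.01
Gain = 20 log₁₀(291.01) ≈ 49.28 dB
∠G = 121.40° − 179.71° = -58.31°

Substitute s = j4030:
Numerator: 200(j4030)^2 + 248400(j4030) + 48400000 = -3199780000 + j1001052000
Denominator: (j4030)^2 + 5(j4030) + 6 = -16240894 + j20150
|N| = √(3199780000² + 1001052000²) ≈ 3.3527e+09, ∠N ≈ 162.63°
|D| = √(16240894² + 20150²) ≈ 1.6241e+07, ∠D ≈ 179.93°
|G| = 3.3527e+09 / 1.6241e+07 ≈ 206.43
Gain = 20 log₁₀(206.43) ≈ 46.30 dB
∠G = 162.63° − 179.93° = -17.30°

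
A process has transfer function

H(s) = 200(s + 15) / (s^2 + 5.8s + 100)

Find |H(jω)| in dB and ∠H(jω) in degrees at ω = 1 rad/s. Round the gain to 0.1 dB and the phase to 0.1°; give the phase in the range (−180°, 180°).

29.6 dB, 0.5°

At s = jω = j1:
zero (s+15): 15 + j1 → |·| = √(15²+1²) = √226 ≈ 15.033, ∠ = arctan(1/15) ≈ 3.81°
quadratic: (j1)² + 5.8·j1 + 100 = 99 + j5.8 → |·| ≈ 99.17, ∠ ≈ 3.35°
|H| = 200 · 15.033 / 99.17 ≈ 30.318
Gain = 20 log₁₀(30.318) ≈ 29.63 dB
∠H = 3.81° − 3.35° = 0.46°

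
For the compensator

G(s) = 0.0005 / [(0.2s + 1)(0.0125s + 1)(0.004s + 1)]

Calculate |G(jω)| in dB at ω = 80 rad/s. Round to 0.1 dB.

-93.6 dB

At ω = 80 rad/s:
pole (1 + j80·0.2) = 1 + j16 → |·| ≈ 16.031, ∠ ≈ 86.42°
pole (1 + j80·0.0125) = 1 + j1 → |·| ≈ 1.4142, ∠ ≈ 45.00°
pole (1 + j80·0.004) = 1 + j0.32 → |·| ≈ 1.05, ∠ ≈ 17.74°
|G| = 0.0005 · 1 / (16.031 · 1.4142 · 1.05) ≈ 2.1004e-05
Gain = 20 log₁₀(2.1004e-05) ≈ -93.55 dB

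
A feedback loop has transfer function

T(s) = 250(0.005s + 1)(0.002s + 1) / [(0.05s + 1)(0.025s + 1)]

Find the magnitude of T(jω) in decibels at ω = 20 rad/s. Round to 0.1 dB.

At ω = 20 rad/s:
zero (1 + j20·0.005) = 1 + j0.1 → |·| ≈ 1.005, ∠ ≈ 5.71°
zero (1 + j20·0.002) = 1 + j0.04 → |·| ≈ 1.0008, ∠ ≈ 2.29°
pole (1 + j20·0.05) = 1 + j1 → |·| ≈ 1.4142, ∠ ≈ 45.00°
pole (1 + j20·0.025) = 1 + j0.5 → |·| ≈ 1.118, ∠ ≈ 26.57°
|T| = 250 · 1.005 · 1.0008 / (1.4142 · 1.118) ≈ 159.04
Gain = 20 log₁₀(159.04) ≈ 44.03 dB

44.0 dB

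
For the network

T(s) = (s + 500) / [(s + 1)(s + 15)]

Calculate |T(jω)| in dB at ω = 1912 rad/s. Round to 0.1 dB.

-65.3 dB

At s = jω = j1912:
zero (s+500): 500 + j1912 → |·| = √(500²+1912²) = √3905744 ≈ 1976.3, ∠ = arctan(1912/500) ≈ 75.34°
pole (s+1): 1 + j1912 → |·| = √(1²+1912²) = √3655745 ≈ 1912, ∠ = arctan(1912/1) ≈ 89.97°
pole (s+15): 15 + j1912 → |·| = √(15²+1912²) = √3655969 ≈ 1912.1, ∠ = arctan(1912/15) ≈ 89.55°
|T| = 1 · 1976.3 / 3.6559e+06 ≈ 0.00054058
Gain = 20 log₁₀(0.00054058) ≈ -65.34 dB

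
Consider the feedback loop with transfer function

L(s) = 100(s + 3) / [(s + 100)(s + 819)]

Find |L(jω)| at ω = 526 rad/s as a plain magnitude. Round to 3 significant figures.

At s = jω = j526:
zero (s+3): 3 + j526 → |·| = √(3²+526²) = √276685 ≈ 526.01, ∠ = arctan(526/3) ≈ 89.67°
pole (s+100): 100 + j526 → |·| = √(100²+526²) = √286676 ≈ 535.42, ∠ = arctan(526/100) ≈ 79.24°
pole (s+819): 819 + j526 → |·| = √(819²+526²) = √947437 ≈ 973.36, ∠ = arctan(526/819) ≈ 32.71°
|L| = 100 · 526.01 / 5.2116e+05 ≈ 0.10093

0.101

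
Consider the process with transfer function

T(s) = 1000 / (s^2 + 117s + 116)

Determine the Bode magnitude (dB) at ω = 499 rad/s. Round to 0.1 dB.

Substitute s = j499:
Numerator: 1000 = 1000 + j0
Denominator: (j499)^2 + 117(j499) + 116 = -248885 + j58383
|N| = √(1000² + 0²) ≈ 1000, ∠N ≈ 0.00°
|D| = √(248885² + 58383²) ≈ 2.5564e+05, ∠D ≈ 166.80°
|T| = 1000 / 2.5564e+05 ≈ 0.0039118
Gain = 20 log₁₀(0.0039118) ≈ -48.15 dB

-48.2 dB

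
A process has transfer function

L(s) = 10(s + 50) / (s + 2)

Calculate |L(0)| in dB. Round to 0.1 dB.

48.0 dB

L(0) = 10·50 / (2) = 250
20 log₁₀(250) ≈ 47.96 dB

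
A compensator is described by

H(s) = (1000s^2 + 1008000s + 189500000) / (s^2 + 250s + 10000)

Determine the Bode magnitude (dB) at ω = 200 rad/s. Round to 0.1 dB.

72.7 dB

Substitute s = j200:
Numerator: 1000(j200)^2 + 1008000(j200) + 189500000 = 149500000 + j201600000
Denominator: (j200)^2 + 250(j200) + 10000 = -30000 + j50000
|N| = √(149500000² + 201600000²) ≈ 2.5098e+08, ∠N ≈ 53.44°
|D| = √(30000² + 50000²) ≈ 58310, ∠D ≈ 120.96°
|H| = 2.5098e+08 / 58310 ≈ 4304.2
Gain = 20 log₁₀(4304.2) ≈ 72.68 dB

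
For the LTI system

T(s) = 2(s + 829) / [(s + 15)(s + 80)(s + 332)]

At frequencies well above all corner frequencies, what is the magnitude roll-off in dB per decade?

-40 dB/decade

Each pole contributes −20 dB/decade at high frequency; each zero contributes +20 dB/decade.
Net: 1 zero(s) − 3 pole(s) → -40 dB/decade.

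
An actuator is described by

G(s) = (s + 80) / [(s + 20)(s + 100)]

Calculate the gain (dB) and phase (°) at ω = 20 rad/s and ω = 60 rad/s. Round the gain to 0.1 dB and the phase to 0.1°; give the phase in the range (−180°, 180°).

At s = jω = j20:
zero (s+80): 80 + j20 → |·| = √(80²+20²) = √6800 ≈ 82.462, ∠ = arctan(20/80) ≈ 14.04°
pole (s+20): 20 + j20 → |·| = √(20²+20²) = √800 ≈ 28.284, ∠ = arctan(20/20) ≈ 45.00°
pole (s+100): 100 + j20 → |·| = √(100²+20²) = √10400 ≈ 101.98, ∠ = arctan(20/100) ≈ 11.31°
|G| = 1 · 82.462 / 2884.4 ≈ 0.028589
Gain = 20 log₁₀(0.028589) ≈ -30.88 dB
∠G = 14.04° − 56.31° = -42.27°

At s = jω = j60:
zero (s+80): 80 + j60 → |·| = √(80²+60²) = √10000 ≈ 100, ∠ = arctan(60/80) ≈ 36.87°
pole (s+20): 20 + j60 → |·| = √(20²+60²) = √4000 ≈ 63.246, ∠ = arctan(60/20) ≈ 71.57°
pole (s+100): 100 + j60 → |·| = √(100²+60²) = √13600 ≈ 116.62, ∠ = arctan(60/100) ≈ 30.96°
|G| = 1 · 100 / 7375.7 ≈ 0.013558
Gain = 20 log₁₀(0.013558) ≈ -37.36 dB
∠G = 36.87° − 102.53° = -65.66°

ω = 20: -30.9 dB, -42.3°; ω = 60: -37.4 dB, -65.7°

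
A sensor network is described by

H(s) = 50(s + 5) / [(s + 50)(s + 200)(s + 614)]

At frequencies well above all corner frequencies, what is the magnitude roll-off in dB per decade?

-40 dB/decade

Each pole contributes −20 dB/decade at high frequency; each zero contributes +20 dB/decade.
Net: 1 zero(s) − 3 pole(s) → -40 dB/decade.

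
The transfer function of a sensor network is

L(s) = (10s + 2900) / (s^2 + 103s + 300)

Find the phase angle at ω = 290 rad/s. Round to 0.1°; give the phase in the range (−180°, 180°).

-115.4°

Substitute s = j290:
Numerator: 10(j290) + 2900 = 2900 + j2900
Denominator: (j290)^2 + 103(j290) + 300 = -83800 + j29870
|N| = √(2900² + 2900²) ≈ 4101.2, ∠N ≈ 45.00°
|D| = √(83800² + 29870²) ≈ 88964, ∠D ≈ 160.38°
∠L = 45.00° − 160.38° = -115.38°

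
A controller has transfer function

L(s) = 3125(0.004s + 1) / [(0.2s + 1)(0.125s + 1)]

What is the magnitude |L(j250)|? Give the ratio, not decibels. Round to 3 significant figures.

2.83

At ω = 250 rad/s:
zero (1 + j250·0.004) = 1 + j1 → |·| ≈ 1.4142, ∠ ≈ 45.00°
pole (1 + j250·0.2) = 1 + j50 → |·| ≈ 50.01, ∠ ≈ 88.85°
pole (1 + j250·0.125) = 1 + j31.25 → |·| ≈ 31.266, ∠ ≈ 88.17°
|L| = 3125 · 1.4142 / (50.01 · 31.266) ≈ 2.8264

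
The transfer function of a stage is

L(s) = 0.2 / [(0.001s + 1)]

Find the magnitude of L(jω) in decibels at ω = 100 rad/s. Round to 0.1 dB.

At ω = 100 rad/s:
pole (1 + j100·0.001) = 1 + j0.1 → |·| ≈ 1.005, ∠ ≈ 5.71°
|L| = 0.2 · 1 / (1.005) ≈ 0.199
Gain = 20 log₁₀(0.199) ≈ -14.02 dB

-14.0 dB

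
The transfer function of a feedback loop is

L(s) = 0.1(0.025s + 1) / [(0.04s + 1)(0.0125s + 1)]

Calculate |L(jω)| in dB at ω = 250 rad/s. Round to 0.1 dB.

At ω = 250 rad/s:
zero (1 + j250·0.025) = 1 + j6.25 → |·| ≈ 6.3295, ∠ ≈ 80.91°
pole (1 + j250·0.04) = 1 + j10 → |·| ≈ 10.05, ∠ ≈ 84.29°
pole (1 + j250·0.0125) = 1 + j3.125 → |·| ≈ 3.2811, ∠ ≈ 72.26°
|L| = 0.1 · 6.3295 / (10.05 · 3.2811) ≈ 0.019195
Gain = 20 log₁₀(0.019195) ≈ -34.34 dB

-34.3 dB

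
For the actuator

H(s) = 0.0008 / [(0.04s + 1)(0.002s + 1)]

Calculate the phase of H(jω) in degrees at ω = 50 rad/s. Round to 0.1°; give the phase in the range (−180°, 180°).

At ω = 50 rad/s:
pole (1 + j50·0.04) = 1 + j2 → |·| ≈ 2.2361, ∠ ≈ 63.43°
pole (1 + j50·0.002) = 1 + j0.1 → |·| ≈ 1.005, ∠ ≈ 5.71°
∠H = (0°) − (63.43° + 5.71°) = -69.14°

-69.1°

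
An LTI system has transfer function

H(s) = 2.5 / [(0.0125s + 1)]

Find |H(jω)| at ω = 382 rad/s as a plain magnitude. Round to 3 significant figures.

0.512

At ω = 382 rad/s:
pole (1 + j382·0.0125) = 1 + j4.775 → |·| ≈ 4.8786, ∠ ≈ 78.17°
|H| = 2.5 · 1 / (4.8786) ≈ 0.51244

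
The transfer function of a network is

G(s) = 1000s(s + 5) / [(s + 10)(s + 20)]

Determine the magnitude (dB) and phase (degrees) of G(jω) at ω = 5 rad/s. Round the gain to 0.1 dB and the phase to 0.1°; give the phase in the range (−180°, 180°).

At s = jω = j5:
zero (s+5): 5 + j5 → |·| = √(5²+5²) = √50 ≈ 7.0711, ∠ = arctan(5/5) ≈ 45.00°
zero at origin: s = j5 → |·| = 5, ∠ = 90.00°
pole (s+10): 10 + j5 → |·| = √(10²+5²) = √125 ≈ 11.18, ∠ = arctan(5/10) ≈ 26.57°
pole (s+20): 20 + j5 → |·| = √(20²+5²) = √425 ≈ 20.616, ∠ = arctan(5/20) ≈ 14.04°
|G| = 1000 · 35.355 / 230.49 ≈ 153.39
Gain = 20 log₁₀(153.39) ≈ 43.72 dB
∠G = 135.00° − 40.61° = 94.39°

43.7 dB, 94.4°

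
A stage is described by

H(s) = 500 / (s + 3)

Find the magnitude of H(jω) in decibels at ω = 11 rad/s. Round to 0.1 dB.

At s = jω = j11:
pole (s+3): 3 + j11 → |·| = √(3²+11²) = √130 ≈ 11.402, ∠ = arctan(11/3) ≈ 74.74°
|H| = 500 / 11.402 ≈ 43.852
Gain = 20 log₁₀(43.852) ≈ 32.84 dB

32.8 dB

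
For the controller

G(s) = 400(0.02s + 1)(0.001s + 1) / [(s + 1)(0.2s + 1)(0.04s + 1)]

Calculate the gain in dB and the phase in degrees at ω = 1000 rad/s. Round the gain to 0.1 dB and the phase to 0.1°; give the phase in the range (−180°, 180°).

-57.0 dB, -136.1°

At ω = 1000 rad/s:
zero (1 + j1000·0.02) = 1 + j20 → |·| ≈ 20.025, ∠ ≈ 87.14°
zero (1 + j1000·0.001) = 1 + j1 → |·| ≈ 1.4142, ∠ ≈ 45.00°
pole (1 + j1000·1) = 1 + j1000 → |·| ≈ 1000, ∠ ≈ 89.94°
pole (1 + j1000·0.2) = 1 + j200 → |·| ≈ 200, ∠ ≈ 89.71°
pole (1 + j1000·0.04) = 1 + j40 → |·| ≈ 40.012, ∠ ≈ 88.57°
|G| = 400 · 20.025 · 1.4142 / (1000 · 200 · 40.012) ≈ 0.0014155
Gain = 20 log₁₀(0.0014155) ≈ -56.98 dB
∠G = (87.14° + 45.00°) − (89.94° + 89.71° + 88.57°) = -136.08°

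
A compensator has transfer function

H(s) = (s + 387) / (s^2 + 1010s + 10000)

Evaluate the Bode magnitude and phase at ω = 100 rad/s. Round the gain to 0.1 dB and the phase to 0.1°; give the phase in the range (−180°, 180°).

Substitute s = j100:
Numerator: (j100) + 387 = 387 + j100
Denominator: (j100)^2 + 1010(j100) + 10000 = 0 + j101000
|N| = √(387² + 100²) ≈ 399.71, ∠N ≈ 14.49°
|D| = √(0² + 101000²) ≈ 1.01e+05, ∠D ≈ 90.00°
|H| = 399.71 / 1.01e+05 ≈ 0.0039575
Gain = 20 log₁₀(0.0039575) ≈ -48.05 dB
∠H = 14.49° − 90.00° = -75.51°

-48.1 dB, -75.5°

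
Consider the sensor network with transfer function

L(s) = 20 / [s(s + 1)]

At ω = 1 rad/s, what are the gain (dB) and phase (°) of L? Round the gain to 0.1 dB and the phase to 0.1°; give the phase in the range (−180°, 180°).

23.0 dB, -135.0°

At s = jω = j1:
pole (s+1): 1 + j1 → |·| = √(1²+1²) = √2 ≈ 1.4142, ∠ = arctan(1/1) ≈ 45.00°
pole at origin: |s| = 1, ∠ = 90.00° (in denominator)
|L| = 20 / 1.4142 ≈ 14.142
Gain = 20 log₁₀(14.142) ≈ 23.01 dB
∠L = 0.00° − 135.00° = -135.00°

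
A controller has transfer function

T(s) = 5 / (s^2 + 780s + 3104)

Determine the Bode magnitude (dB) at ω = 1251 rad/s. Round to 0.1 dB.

Substitute s = j1251:
Numerator: 5 = 5 + j0
Denominator: (j1251)^2 + 780(j1251) + 3104 = -1561897 + j975780
|N| = √(5² + 0²) ≈ 5, ∠N ≈ 0.00°
|D| = √(1561897² + 975780²) ≈ 1.8416e+06, ∠D ≈ 148.01°
|T| = 5 / 1.8416e+06 ≈ 2.715e-06
Gain = 20 log₁₀(2.715e-06) ≈ -111.32 dB

-111.3 dB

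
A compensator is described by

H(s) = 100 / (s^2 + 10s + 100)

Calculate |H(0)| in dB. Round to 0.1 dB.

0.0 dB

H(0) = 100 / 100 = 1
20 log₁₀(1) ≈ 0.00 dB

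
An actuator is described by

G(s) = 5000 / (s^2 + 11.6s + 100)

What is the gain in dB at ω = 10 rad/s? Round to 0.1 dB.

At s = jω = j10:
quadratic: (j10)² + 11.6·j10 + 100 = 0 + j116 → |·| ≈ 116, ∠ ≈ 90.00°
|G| = 5000 / 116 ≈ 43.103
Gain = 20 log₁₀(43.103) ≈ 32.69 dB

32.7 dB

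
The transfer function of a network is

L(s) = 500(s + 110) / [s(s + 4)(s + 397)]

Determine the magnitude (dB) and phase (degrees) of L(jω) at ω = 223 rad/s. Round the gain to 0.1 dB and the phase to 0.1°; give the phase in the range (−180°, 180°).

-45.2 dB, -144.6°

At s = jω = j223:
zero (s+110): 110 + j223 → |·| = √(110²+223²) = √61829 ≈ 248.65, ∠ = arctan(223/110) ≈ 63.74°
pole (s+4): 4 + j223 → |·| = √(4²+223²) = √49745 ≈ 223.04, ∠ = arctan(223/4) ≈ 88.97°
pole (s+397): 397 + j223 → |·| = √(397²+223²) = √207338 ≈ 455.34, ∠ = arctan(223/397) ≈ 29.32°
pole at origin: |s| = 223, ∠ = 90.00° (in denominator)
|L| = 500 · 248.65 / 2.2648e+07 ≈ 0.0054894
Gain = 20 log₁₀(0.0054894) ≈ -45.21 dB
∠L = 63.74° − 208.29° = -144.55°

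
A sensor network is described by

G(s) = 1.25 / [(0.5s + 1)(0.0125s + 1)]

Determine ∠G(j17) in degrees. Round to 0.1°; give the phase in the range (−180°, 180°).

At ω = 17 rad/s:
pole (1 + j17·0.5) = 1 + j8.5 → |·| ≈ 8.5586, ∠ ≈ 83.29°
pole (1 + j17·0.0125) = 1 + j0.2125 → |·| ≈ 1.0223, ∠ ≈ 12.00°
∠G = (0°) − (83.29° + 12.00°) = -95.29°

-95.3°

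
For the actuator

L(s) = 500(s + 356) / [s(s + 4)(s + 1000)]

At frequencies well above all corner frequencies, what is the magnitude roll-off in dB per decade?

-40 dB/decade

Each pole contributes −20 dB/decade at high frequency; each zero contributes +20 dB/decade.
Net: 1 zero(s) − 3 pole(s) → -40 dB/decade.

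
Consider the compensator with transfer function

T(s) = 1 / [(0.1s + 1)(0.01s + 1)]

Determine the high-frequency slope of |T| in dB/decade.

-40 dB/decade

Each pole contributes −20 dB/decade at high frequency; each zero contributes +20 dB/decade.
Net: 0 zero(s) − 2 pole(s) → -40 dB/decade.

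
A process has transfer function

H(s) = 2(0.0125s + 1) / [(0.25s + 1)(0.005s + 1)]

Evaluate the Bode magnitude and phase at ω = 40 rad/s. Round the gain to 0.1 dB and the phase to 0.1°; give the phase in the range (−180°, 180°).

-13.2 dB, -69.0°

At ω = 40 rad/s:
zero (1 + j40·0.0125) = 1 + j0.5 → |·| ≈ 1.118, ∠ ≈ 26.57°
pole (1 + j40·0.25) = 1 + j10 → |·| ≈ 10.05, ∠ ≈ 84.29°
pole (1 + j40·0.005) = 1 + j0.2 → |·| ≈ 1.0198, ∠ ≈ 11.31°
|H| = 2 · 1.118 / (10.05 · 1.0198) ≈ 0.21817
Gain = 20 log₁₀(0.21817) ≈ -13.22 dB
∠H = (26.57°) − (84.29° + 11.31°) = -69.03°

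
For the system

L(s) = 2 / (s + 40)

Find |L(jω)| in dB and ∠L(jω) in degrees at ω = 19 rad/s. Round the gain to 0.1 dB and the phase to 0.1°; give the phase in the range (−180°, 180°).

At s = jω = j19:
pole (s+40): 40 + j19 → |·| = √(40²+19²) = √1961 ≈ 44.283, ∠ = arctan(19/40) ≈ 25.41°
|L| = 2 / 44.283 ≈ 0.045164
Gain = 20 log₁₀(0.045164) ≈ -26.90 dB
∠L = 0.00° − 25.41° = -25.41°

-26.9 dB, -25.4°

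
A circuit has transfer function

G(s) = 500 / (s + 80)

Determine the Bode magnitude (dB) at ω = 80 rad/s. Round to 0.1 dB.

At s = jω = j80:
pole (s+80): 80 + j80 → |·| = √(80²+80²) = √12800 ≈ 113.14, ∠ = arctan(80/80) ≈ 45.00°
|G| = 500 / 113.14 ≈ 4.4193
Gain = 20 log₁₀(4.4193) ≈ 12.91 dB

12.9 dB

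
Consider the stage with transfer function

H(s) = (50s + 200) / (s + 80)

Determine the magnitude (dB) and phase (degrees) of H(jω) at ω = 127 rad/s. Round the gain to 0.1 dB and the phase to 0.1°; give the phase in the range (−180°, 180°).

32.5 dB, 30.4°

Substitute s = j127:
Numerator: 50(j127) + 200 = 200 + j6350
Denominator: (j127) + 80 = 80 + j127
|N| = √(200² + 6350²) ≈ 6353.1, ∠N ≈ 88.20°
|D| = √(80² + 127²) ≈ 150.1, ∠D ≈ 57.79°
|H| = 6353.1 / 150.1 ≈ 42.326
Gain = 20 log₁₀(42.326) ≈ 32.53 dB
∠H = 88.20° − 57.79° = 30.41°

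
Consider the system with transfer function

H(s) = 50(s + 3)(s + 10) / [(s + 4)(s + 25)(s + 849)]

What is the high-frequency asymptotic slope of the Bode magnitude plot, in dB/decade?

Each pole contributes −20 dB/decade at high frequency; each zero contributes +20 dB/decade.
Net: 2 zero(s) − 3 pole(s) → -20 dB/decade.

-20 dB/decade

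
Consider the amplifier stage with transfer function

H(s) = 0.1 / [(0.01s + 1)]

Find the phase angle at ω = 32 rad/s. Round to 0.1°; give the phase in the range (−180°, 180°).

At ω = 32 rad/s:
pole (1 + j32·0.01) = 1 + j0.32 → |·| ≈ 1.05, ∠ ≈ 17.74°
∠H = (0°) − (17.74°) = -17.74°

-17.7°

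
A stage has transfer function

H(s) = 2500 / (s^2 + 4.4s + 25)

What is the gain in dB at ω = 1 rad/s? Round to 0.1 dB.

40.2 dB

At s = jω = j1:
quadratic: (j1)² + 4.4·j1 + 25 = 24 + j4.4 → |·| ≈ 24.4, ∠ ≈ 10.39°
|H| = 2500 / 24.4 ≈ 102.46
Gain = 20 log₁₀(102.46) ≈ 40.21 dB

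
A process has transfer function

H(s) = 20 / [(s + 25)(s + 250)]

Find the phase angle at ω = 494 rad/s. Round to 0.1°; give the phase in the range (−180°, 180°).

-150.3°

At s = jω = j494:
pole (s+25): 25 + j494 → |·| = √(25²+494²) = √244661 ≈ 494.63, ∠ = arctan(494/25) ≈ 87.10°
pole (s+250): 250 + j494 → |·| = √(250²+494²) = √306536 ≈ 553.66, ∠ = arctan(494/250) ≈ 63.16°
∠H = 0.00° − 150.26° = -150.26°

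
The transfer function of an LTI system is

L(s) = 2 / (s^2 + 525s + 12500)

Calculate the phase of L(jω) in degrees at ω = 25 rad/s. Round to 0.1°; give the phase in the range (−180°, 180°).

-47.9°

Substitute s = j25:
Numerator: 2 = 2 + j0
Denominator: (j25)^2 + 525(j25) + 12500 = 11875 + j13125
|N| = √(2² + 0²) ≈ 2, ∠N ≈ 0.00°
|D| = √(11875² + 13125²) ≈ 17700, ∠D ≈ 47.86°
∠L = 0.00° − 47.86° = -47.86°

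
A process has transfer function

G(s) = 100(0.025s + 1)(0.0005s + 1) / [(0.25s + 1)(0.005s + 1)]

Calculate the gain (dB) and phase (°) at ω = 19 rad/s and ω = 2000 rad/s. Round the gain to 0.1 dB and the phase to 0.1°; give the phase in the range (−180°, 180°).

ω = 19: 27.1 dB, -57.6°; ω = 2000: 3.0 dB, -40.3°

At ω = 19 rad/s:
zero (1 + j19·0.025) = 1 + j0.475 → |·| ≈ 1.1071, ∠ ≈ 25.41°
zero (1 + j19·0.0005) = 1 + j0.0095 → |·| ≈ 1, ∠ ≈ 0.54°
pole (1 + j19·0.25) = 1 + j4.75 → |·| ≈ 4.8541, ∠ ≈ 78.11°
pole (1 + j19·0.005) = 1 + j0.095 → |·| ≈ 1.0045, ∠ ≈ 5.43°
|G| = 100 · 1.1071 · 1 / (4.8541 · 1.0045) ≈ 22.705
Gain = 20 log₁₀(22.705) ≈ 27.12 dB
∠G = (25.41° + 0.54°) − (78.11° + 5.43°) = -57.59°

At ω = 2000 rad/s:
zero (1 + j2000·0.025) = 1 + j50 → |·| ≈ 50.01, ∠ ≈ 88.85°
zero (1 + j2000·0.0005) = 1 + j1 → |·| ≈ 1.4142, ∠ ≈ 45.00°
pole (1 + j2000·0.25) = 1 + j500 → |·| ≈ 500, ∠ ≈ 89.89°
pole (1 + j2000·0.005) = 1 + j10 → |·| ≈ 10.05, ∠ ≈ 84.29°
|G| = 100 · 50.01 · 1.4142 / (500 · 10.05) ≈ 1.4074
Gain = 20 log₁₀(1.4074) ≈ 2.97 dB
∠G = (88.85° + 45.00°) − (89.89° + 84.29°) = -40.33°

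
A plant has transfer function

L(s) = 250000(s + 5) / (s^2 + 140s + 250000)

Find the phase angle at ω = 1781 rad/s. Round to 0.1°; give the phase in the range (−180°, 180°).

-85.3°

At s = jω = j1781:
zero (s+5): 5 + j1781 → |·| = √(5²+1781²) = √3171986 ≈ 1781, ∠ = arctan(1781/5) ≈ 89.84°
quadratic: (j1781)² + 140·j1781 + 250000 = -2921961 + j249340 → |·| ≈ 2.9326e+06, ∠ ≈ 175.12°
∠L = 89.84° − 175.12° = -85.28°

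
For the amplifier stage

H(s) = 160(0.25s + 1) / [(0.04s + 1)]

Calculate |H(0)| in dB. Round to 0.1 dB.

H(0) = 160 · 1 / 1 = 160
20 log₁₀(160) ≈ 44.08 dB

44.1 dB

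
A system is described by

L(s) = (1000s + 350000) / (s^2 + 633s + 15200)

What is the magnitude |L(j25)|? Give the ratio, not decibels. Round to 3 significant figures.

16.3

Substitute s = j25:
Numerator: 1000(j25) + 350000 = 350000 + j25000
Denominator: (j25)^2 + 633(j25) + 15200 = 14575 + j15825
|N| = √(350000² + 25000²) ≈ 3.5089e+05, ∠N ≈ 4.09°
|D| = √(14575² + 15825²) ≈ 21514, ∠D ≈ 47.35°
|L| = 3.5089e+05 / 21514 ≈ 16.31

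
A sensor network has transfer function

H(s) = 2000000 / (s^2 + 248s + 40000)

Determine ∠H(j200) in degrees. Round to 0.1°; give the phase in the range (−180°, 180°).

-90.0°

At s = jω = j200:
quadratic: (j200)² + 248·j200 + 40000 = 0 + j49600 → |·| ≈ 49600, ∠ ≈ 90.00°
∠H = 0.00° − 90.00° = -90.00°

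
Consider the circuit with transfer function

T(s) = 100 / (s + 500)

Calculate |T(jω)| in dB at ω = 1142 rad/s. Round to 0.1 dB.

Substitute s = j1142:
Numerator: 100 = 100 + j0
Denominator: (j1142) + 500 = 500 + j1142
|N| = √(100² + 0²) ≈ 100, ∠N ≈ 0.00°
|D| = √(500² + 1142²) ≈ 1246.7, ∠D ≈ 66.35°
|T| = 100 / 1246.7 ≈ 0.080212
Gain = 20 log₁₀(0.080212) ≈ -21.92 dB

-21.9 dB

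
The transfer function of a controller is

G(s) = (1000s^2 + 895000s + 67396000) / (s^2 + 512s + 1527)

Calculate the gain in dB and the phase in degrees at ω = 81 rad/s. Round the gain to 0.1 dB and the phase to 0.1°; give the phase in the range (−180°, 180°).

Substitute s = j81:
Numerator: 1000(j81)^2 + 895000(j81) + 67396000 = 60835000 + j72495000
Denominator: (j81)^2 + 512(j81) + 1527 = -5034 + j41472
|N| = √(60835000² + 72495000²) ≈ 9.4638e+07, ∠N ≈ 50.00°
|D| = √(5034² + 41472²) ≈ 41776, ∠D ≈ 96.92°
|G| = 9.4638e+07 / 41776 ≈ 2265.4
Gain = 20 log₁₀(2265.4) ≈ 67.10 dB
∠G = 50.00° − 96.92° = -46.92°

67.1 dB, -46.9°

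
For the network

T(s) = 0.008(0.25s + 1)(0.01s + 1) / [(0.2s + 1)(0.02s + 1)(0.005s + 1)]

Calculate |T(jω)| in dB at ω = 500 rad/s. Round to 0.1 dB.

At ω = 500 rad/s:
zero (1 + j500·0.25) = 1 + j125 → |·| ≈ 125, ∠ ≈ 89.54°
zero (1 + j500·0.01) = 1 + j5 → |·| ≈ 5.099, ∠ ≈ 78.69°
pole (1 + j500·0.2) = 1 + j100 → |·| ≈ 100, ∠ ≈ 89.43°
pole (1 + j500·0.02) = 1 + j10 → |·| ≈ 10.05, ∠ ≈ 84.29°
pole (1 + j500·0.005) = 1 + j2.5 → |·| ≈ 2.6926, ∠ ≈ 68.20°
|T| = 0.008 · 125 · 5.099 / (100 · 10.05 · 2.6926) ≈ 0.0018843
Gain = 20 log₁₀(0.0018843) ≈ -54.50 dB

-54.5 dB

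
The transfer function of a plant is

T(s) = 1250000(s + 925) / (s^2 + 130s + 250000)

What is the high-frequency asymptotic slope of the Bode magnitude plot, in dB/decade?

-20 dB/decade

Each pole contributes −20 dB/decade at high frequency; each zero contributes +20 dB/decade.
Net: 1 zero(s) − 2 pole(s) → -20 dB/decade.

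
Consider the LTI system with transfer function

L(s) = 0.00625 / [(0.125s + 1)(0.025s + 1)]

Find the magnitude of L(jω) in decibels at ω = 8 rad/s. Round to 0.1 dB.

At ω = 8 rad/s:
pole (1 + j8·0.125) = 1 + j1 → |·| ≈ 1.4142, ∠ ≈ 45.00°
pole (1 + j8·0.025) = 1 + j0.2 → |·| ≈ 1.0198, ∠ ≈ 11.31°
|L| = 0.00625 · 1 / (1.4142 · 1.0198) ≈ 0.0043337
Gain = 20 log₁₀(0.0043337) ≈ -47.26 dB

-47.3 dB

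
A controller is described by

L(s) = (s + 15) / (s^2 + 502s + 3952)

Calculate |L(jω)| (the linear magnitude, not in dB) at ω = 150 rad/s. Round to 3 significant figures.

0.00194

Substitute s = j150:
Numerator: (j150) + 15 = 15 + j150
Denominator: (j150)^2 + 502(j150) + 3952 = -18548 + j75300
|N| = √(15² + 150²) ≈ 150.75, ∠N ≈ 84.29°
|D| = √(18548² + 75300²) ≈ 77551, ∠D ≈ 103.84°
|L| = 150.75 / 77551 ≈ 0.0019439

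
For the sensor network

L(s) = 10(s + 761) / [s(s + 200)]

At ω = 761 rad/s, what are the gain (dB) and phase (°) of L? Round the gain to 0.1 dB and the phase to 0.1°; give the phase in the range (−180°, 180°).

At s = jω = j761:
zero (s+761): 761 + j761 → |·| = √(761²+761²) = √1158242 ≈ 1076.2, ∠ = arctan(761/761) ≈ 45.00°
pole (s+200): 200 + j761 → |·| = √(200²+761²) = √619121 ≈ 786.84, ∠ = arctan(761/200) ≈ 75.27°
pole at origin: |s| = 761, ∠ = 90.00° (in denominator)
|L| = 10 · 1076.2 / 5.9879e+05 ≈ 0.017973
Gain = 20 log₁₀(0.017973) ≈ -34.91 dB
∠L = 45.00° − 165.27° = -120.27°

-34.9 dB, -120.3°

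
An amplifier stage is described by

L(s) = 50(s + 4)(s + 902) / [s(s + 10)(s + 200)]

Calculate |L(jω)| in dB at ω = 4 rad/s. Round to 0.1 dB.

29.4 dB

At s = jω = j4:
zero (s+4): 4 + j4 → |·| = √(4²+4²) = √32 ≈ 5.6569, ∠ = arctan(4/4) ≈ 45.00°
zero (s+902): 902 + j4 → |·| = √(902²+4²) = √813620 ≈ 902.01, ∠ = arctan(4/902) ≈ 0.25°
pole (s+10): 10 + j4 → |·| = √(10²+4²) = √116 ≈ 10.77, ∠ = arctan(4/10) ≈ 21.80°
pole (s+200): 200 + j4 → |·| = √(200²+4²) = √40016 ≈ 200.04, ∠ = arctan(4/200) ≈ 1.15°
pole at origin: |s| = 4, ∠ = 90.00° (in denominator)
|L| = 50 · 5102.6 / 8617.7 ≈ 29.605
Gain = 20 log₁₀(29.605) ≈ 29.43 dB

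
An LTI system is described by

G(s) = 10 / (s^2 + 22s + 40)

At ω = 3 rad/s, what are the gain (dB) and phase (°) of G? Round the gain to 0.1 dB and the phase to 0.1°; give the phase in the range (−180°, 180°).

-17.3 dB, -64.8°

Substitute s = j3:
Numerator: 10 = 10 + j0
Denominator: (j3)^2 + 22(j3) + 40 = 31 + j66
|N| = √(10² + 0²) ≈ 10, ∠N ≈ 0.00°
|D| = √(31² + 66²) ≈ 72.918, ∠D ≈ 64.84°
|G| = 10 / 72.918 ≈ 0.13714
Gain = 20 log₁₀(0.13714) ≈ -17.26 dB
∠G = 0.00° − 64.84° = -64.84°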